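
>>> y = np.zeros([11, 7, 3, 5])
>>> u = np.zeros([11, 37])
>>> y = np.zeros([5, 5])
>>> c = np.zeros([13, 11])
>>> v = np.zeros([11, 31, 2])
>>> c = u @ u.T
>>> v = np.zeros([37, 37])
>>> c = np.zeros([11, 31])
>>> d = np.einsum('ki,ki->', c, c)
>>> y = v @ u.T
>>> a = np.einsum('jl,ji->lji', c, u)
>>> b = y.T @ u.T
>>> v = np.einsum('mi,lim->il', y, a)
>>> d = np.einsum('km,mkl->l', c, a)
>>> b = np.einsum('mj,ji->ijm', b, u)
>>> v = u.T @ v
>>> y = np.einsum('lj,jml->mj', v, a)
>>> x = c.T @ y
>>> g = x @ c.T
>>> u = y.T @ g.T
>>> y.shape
(11, 31)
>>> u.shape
(31, 31)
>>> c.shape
(11, 31)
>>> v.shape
(37, 31)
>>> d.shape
(37,)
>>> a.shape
(31, 11, 37)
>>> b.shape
(37, 11, 11)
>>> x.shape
(31, 31)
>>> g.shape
(31, 11)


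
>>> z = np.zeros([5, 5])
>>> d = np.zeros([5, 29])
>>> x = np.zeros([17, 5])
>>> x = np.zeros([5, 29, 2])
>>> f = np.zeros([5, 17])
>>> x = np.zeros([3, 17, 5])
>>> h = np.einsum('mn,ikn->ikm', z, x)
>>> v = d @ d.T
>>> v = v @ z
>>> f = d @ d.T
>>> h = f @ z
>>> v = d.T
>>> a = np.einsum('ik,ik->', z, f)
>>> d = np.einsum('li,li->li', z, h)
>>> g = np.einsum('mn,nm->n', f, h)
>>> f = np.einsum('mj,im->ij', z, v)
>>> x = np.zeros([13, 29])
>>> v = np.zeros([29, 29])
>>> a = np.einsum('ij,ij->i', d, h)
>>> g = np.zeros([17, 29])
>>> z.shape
(5, 5)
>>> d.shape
(5, 5)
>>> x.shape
(13, 29)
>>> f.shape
(29, 5)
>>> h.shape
(5, 5)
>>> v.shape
(29, 29)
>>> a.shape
(5,)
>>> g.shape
(17, 29)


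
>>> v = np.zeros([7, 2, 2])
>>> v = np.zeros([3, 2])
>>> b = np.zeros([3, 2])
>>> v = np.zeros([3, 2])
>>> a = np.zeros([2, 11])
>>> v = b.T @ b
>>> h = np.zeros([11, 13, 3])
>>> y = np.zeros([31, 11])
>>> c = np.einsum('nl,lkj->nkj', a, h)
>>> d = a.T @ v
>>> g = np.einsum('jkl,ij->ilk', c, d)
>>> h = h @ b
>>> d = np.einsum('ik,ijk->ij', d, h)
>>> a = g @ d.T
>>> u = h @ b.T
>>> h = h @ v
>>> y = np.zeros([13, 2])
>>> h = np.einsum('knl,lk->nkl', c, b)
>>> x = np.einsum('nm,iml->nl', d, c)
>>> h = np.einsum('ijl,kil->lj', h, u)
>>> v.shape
(2, 2)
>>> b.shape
(3, 2)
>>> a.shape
(11, 3, 11)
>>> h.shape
(3, 2)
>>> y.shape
(13, 2)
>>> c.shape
(2, 13, 3)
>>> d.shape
(11, 13)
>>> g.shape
(11, 3, 13)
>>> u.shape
(11, 13, 3)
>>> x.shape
(11, 3)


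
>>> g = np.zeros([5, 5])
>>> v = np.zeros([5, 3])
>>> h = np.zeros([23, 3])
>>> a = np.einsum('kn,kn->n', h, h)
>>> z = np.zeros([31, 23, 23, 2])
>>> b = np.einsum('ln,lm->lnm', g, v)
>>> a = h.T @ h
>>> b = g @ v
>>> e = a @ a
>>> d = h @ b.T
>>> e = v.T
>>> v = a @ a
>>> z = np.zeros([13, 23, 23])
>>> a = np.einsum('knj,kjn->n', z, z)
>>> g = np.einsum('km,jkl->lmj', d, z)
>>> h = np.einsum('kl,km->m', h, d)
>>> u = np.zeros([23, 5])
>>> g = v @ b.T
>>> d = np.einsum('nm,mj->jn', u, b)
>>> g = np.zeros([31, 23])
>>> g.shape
(31, 23)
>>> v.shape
(3, 3)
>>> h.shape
(5,)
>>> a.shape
(23,)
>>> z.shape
(13, 23, 23)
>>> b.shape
(5, 3)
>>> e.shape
(3, 5)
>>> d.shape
(3, 23)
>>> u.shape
(23, 5)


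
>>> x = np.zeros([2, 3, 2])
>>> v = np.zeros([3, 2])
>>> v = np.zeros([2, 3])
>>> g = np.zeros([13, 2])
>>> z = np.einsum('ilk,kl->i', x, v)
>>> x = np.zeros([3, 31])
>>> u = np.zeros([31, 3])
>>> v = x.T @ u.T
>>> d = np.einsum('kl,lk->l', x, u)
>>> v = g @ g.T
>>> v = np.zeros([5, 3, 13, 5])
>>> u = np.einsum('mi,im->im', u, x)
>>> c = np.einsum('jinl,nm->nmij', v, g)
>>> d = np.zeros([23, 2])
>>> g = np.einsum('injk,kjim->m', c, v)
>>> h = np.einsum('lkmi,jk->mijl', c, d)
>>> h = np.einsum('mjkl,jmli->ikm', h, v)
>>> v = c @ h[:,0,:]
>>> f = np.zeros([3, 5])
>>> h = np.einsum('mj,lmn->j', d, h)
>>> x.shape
(3, 31)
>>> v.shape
(13, 2, 3, 3)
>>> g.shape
(5,)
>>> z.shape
(2,)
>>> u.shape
(3, 31)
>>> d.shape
(23, 2)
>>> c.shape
(13, 2, 3, 5)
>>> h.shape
(2,)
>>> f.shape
(3, 5)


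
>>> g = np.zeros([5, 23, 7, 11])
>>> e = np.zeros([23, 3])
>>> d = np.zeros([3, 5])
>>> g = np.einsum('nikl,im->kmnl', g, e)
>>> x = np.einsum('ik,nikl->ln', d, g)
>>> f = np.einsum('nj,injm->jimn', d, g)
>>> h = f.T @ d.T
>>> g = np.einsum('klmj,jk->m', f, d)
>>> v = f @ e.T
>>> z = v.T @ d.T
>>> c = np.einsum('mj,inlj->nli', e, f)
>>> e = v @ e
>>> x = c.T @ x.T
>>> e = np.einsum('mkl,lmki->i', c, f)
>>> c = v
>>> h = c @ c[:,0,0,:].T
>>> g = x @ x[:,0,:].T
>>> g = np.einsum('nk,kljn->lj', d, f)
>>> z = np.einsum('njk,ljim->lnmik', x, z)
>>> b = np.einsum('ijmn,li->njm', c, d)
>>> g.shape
(7, 11)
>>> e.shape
(3,)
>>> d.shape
(3, 5)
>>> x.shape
(5, 11, 11)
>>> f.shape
(5, 7, 11, 3)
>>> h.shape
(5, 7, 11, 5)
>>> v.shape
(5, 7, 11, 23)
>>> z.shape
(23, 5, 3, 7, 11)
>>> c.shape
(5, 7, 11, 23)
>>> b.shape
(23, 7, 11)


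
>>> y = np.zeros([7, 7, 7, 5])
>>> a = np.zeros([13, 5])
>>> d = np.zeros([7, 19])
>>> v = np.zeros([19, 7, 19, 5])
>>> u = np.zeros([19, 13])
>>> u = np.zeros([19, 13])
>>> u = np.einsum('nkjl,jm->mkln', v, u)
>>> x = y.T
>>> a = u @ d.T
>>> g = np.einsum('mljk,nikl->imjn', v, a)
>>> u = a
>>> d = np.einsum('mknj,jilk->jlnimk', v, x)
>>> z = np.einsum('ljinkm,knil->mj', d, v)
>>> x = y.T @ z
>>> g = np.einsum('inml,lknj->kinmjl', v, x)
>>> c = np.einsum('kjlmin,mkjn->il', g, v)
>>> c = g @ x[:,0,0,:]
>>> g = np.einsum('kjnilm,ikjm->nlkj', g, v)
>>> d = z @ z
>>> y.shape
(7, 7, 7, 5)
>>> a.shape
(13, 7, 5, 7)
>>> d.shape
(7, 7)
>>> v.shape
(19, 7, 19, 5)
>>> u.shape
(13, 7, 5, 7)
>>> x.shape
(5, 7, 7, 7)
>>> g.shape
(7, 7, 7, 19)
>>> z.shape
(7, 7)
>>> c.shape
(7, 19, 7, 19, 7, 7)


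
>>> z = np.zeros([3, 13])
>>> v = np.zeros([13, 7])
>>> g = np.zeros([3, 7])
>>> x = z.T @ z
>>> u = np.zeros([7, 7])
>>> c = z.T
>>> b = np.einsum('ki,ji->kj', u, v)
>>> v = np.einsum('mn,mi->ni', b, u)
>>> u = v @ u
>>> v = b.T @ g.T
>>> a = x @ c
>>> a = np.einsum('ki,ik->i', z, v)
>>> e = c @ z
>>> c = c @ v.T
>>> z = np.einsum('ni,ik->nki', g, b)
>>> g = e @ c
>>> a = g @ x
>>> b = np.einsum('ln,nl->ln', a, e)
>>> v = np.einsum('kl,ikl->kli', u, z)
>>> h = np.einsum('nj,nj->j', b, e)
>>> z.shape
(3, 13, 7)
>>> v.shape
(13, 7, 3)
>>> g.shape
(13, 13)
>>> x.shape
(13, 13)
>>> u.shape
(13, 7)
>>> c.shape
(13, 13)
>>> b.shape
(13, 13)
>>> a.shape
(13, 13)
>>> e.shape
(13, 13)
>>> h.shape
(13,)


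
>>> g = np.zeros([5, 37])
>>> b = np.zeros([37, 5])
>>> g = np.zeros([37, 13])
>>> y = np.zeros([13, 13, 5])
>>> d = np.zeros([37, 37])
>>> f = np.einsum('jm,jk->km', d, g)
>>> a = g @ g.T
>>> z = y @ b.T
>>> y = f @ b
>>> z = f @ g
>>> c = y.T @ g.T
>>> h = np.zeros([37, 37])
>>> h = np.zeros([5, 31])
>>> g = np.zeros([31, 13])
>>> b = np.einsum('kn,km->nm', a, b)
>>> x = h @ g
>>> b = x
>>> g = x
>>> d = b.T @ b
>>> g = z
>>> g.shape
(13, 13)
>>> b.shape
(5, 13)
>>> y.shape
(13, 5)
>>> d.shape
(13, 13)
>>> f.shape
(13, 37)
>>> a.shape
(37, 37)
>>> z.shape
(13, 13)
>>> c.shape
(5, 37)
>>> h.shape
(5, 31)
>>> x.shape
(5, 13)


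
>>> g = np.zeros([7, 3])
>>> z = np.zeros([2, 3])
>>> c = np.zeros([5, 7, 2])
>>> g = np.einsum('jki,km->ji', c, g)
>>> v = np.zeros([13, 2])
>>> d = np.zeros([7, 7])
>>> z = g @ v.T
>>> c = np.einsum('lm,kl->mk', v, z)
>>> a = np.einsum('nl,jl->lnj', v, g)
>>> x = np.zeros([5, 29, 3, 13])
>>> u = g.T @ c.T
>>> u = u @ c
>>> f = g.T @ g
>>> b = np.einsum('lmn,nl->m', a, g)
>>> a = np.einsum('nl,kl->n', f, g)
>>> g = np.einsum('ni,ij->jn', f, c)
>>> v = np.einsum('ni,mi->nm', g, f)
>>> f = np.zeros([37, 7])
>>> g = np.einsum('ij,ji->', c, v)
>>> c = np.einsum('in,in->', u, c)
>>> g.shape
()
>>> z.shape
(5, 13)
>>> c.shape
()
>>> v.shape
(5, 2)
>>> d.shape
(7, 7)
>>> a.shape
(2,)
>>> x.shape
(5, 29, 3, 13)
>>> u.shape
(2, 5)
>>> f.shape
(37, 7)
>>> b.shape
(13,)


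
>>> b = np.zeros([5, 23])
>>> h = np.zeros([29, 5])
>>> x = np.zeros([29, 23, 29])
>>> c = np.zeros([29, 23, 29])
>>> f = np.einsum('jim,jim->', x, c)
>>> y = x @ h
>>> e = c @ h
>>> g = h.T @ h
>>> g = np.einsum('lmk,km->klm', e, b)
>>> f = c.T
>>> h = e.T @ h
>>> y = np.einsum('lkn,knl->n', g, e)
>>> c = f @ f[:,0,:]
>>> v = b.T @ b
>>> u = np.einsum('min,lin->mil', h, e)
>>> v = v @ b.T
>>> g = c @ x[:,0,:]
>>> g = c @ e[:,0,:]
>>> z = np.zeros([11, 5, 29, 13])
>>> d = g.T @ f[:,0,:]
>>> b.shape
(5, 23)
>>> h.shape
(5, 23, 5)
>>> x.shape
(29, 23, 29)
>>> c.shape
(29, 23, 29)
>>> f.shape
(29, 23, 29)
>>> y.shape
(23,)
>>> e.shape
(29, 23, 5)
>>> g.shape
(29, 23, 5)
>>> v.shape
(23, 5)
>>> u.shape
(5, 23, 29)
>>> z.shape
(11, 5, 29, 13)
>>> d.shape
(5, 23, 29)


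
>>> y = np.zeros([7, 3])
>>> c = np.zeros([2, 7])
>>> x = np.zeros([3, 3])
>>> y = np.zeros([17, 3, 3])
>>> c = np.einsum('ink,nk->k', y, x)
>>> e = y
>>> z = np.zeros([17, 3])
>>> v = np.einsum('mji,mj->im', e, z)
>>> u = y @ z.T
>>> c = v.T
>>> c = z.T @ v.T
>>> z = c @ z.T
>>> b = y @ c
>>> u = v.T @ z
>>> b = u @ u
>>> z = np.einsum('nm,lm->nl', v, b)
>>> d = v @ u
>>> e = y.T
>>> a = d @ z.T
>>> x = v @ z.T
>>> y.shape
(17, 3, 3)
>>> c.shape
(3, 3)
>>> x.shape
(3, 3)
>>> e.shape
(3, 3, 17)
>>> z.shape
(3, 17)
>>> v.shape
(3, 17)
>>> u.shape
(17, 17)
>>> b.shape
(17, 17)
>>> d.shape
(3, 17)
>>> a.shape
(3, 3)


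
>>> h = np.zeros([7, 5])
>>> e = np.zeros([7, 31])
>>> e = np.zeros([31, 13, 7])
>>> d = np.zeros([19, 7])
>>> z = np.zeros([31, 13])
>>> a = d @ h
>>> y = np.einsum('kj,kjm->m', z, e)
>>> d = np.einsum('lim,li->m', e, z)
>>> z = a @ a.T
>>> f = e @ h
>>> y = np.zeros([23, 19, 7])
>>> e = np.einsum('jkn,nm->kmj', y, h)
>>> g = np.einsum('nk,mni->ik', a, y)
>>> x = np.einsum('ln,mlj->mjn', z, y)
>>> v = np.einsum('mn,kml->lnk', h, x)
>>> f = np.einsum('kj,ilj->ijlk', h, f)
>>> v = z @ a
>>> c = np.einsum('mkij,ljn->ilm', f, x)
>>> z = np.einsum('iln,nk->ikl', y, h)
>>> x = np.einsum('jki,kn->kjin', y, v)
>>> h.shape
(7, 5)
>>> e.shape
(19, 5, 23)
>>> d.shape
(7,)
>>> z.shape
(23, 5, 19)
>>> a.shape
(19, 5)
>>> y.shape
(23, 19, 7)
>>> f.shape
(31, 5, 13, 7)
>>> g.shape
(7, 5)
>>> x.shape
(19, 23, 7, 5)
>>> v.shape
(19, 5)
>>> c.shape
(13, 23, 31)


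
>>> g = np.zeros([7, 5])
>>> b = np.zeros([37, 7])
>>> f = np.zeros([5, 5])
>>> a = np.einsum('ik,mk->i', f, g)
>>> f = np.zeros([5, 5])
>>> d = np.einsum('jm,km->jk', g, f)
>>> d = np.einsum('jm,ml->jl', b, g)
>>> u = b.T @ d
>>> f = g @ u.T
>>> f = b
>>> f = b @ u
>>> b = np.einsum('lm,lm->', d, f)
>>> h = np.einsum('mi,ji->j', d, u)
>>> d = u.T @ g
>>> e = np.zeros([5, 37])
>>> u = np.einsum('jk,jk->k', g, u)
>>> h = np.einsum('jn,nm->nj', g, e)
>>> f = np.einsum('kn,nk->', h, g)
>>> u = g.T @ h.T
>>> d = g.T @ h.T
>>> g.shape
(7, 5)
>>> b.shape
()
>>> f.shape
()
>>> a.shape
(5,)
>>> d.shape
(5, 5)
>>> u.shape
(5, 5)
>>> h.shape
(5, 7)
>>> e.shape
(5, 37)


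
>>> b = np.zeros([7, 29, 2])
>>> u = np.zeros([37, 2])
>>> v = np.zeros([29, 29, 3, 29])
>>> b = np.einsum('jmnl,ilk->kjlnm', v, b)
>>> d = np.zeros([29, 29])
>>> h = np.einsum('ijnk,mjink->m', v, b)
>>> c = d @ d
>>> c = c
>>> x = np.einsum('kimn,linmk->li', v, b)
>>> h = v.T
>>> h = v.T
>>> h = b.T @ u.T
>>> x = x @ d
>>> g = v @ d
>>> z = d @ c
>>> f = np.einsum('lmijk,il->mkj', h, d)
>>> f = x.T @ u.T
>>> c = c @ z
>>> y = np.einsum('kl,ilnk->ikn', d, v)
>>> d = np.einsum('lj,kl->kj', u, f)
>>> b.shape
(2, 29, 29, 3, 29)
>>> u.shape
(37, 2)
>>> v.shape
(29, 29, 3, 29)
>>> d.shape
(29, 2)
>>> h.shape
(29, 3, 29, 29, 37)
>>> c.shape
(29, 29)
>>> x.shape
(2, 29)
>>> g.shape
(29, 29, 3, 29)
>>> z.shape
(29, 29)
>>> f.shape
(29, 37)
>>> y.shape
(29, 29, 3)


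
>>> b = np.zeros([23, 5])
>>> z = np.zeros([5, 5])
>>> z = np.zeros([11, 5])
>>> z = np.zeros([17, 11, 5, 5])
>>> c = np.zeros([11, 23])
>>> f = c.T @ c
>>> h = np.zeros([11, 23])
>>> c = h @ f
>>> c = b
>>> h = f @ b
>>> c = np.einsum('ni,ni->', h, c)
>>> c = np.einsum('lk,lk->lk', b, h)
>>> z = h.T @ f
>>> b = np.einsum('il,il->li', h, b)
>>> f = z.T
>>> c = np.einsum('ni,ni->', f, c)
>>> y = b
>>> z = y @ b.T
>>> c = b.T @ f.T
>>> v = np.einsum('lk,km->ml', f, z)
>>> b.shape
(5, 23)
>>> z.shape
(5, 5)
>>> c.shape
(23, 23)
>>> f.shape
(23, 5)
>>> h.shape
(23, 5)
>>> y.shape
(5, 23)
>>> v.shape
(5, 23)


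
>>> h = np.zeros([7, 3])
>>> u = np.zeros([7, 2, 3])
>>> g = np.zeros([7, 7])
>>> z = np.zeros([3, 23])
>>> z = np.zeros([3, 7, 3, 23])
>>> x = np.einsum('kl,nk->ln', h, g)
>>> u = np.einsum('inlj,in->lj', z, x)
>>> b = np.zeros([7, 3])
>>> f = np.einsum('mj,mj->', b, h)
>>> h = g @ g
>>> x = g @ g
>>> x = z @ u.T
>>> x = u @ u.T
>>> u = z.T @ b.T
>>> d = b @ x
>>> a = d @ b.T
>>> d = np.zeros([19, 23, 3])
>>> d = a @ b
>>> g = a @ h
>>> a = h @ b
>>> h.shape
(7, 7)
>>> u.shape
(23, 3, 7, 7)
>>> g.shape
(7, 7)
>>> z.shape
(3, 7, 3, 23)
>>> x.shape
(3, 3)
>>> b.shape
(7, 3)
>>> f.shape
()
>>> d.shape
(7, 3)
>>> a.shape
(7, 3)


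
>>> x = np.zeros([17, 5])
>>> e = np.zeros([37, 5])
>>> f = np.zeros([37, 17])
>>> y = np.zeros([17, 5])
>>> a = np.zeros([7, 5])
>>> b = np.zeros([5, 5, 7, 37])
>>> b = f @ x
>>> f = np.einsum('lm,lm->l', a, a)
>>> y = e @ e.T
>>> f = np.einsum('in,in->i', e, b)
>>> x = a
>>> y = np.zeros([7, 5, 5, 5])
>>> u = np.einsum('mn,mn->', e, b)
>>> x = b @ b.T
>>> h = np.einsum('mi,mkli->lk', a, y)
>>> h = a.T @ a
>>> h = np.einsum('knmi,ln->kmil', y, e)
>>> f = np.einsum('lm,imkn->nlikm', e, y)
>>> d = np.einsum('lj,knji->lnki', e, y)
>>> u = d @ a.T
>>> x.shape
(37, 37)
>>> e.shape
(37, 5)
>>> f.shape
(5, 37, 7, 5, 5)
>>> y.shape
(7, 5, 5, 5)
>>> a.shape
(7, 5)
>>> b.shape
(37, 5)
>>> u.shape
(37, 5, 7, 7)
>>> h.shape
(7, 5, 5, 37)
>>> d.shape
(37, 5, 7, 5)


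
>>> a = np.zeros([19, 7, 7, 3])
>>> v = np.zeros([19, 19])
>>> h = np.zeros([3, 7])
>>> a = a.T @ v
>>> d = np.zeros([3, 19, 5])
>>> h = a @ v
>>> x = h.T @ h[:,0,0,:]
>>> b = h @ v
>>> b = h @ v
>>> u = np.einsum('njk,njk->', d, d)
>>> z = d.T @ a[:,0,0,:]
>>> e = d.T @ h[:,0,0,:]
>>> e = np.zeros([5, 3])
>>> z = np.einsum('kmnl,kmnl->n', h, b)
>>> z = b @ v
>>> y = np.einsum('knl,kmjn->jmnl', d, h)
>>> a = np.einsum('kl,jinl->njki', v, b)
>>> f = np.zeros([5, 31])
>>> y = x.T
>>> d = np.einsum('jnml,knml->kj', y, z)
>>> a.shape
(7, 3, 19, 7)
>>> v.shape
(19, 19)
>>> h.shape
(3, 7, 7, 19)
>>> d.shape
(3, 19)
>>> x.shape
(19, 7, 7, 19)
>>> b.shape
(3, 7, 7, 19)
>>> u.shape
()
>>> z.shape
(3, 7, 7, 19)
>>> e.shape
(5, 3)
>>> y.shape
(19, 7, 7, 19)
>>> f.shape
(5, 31)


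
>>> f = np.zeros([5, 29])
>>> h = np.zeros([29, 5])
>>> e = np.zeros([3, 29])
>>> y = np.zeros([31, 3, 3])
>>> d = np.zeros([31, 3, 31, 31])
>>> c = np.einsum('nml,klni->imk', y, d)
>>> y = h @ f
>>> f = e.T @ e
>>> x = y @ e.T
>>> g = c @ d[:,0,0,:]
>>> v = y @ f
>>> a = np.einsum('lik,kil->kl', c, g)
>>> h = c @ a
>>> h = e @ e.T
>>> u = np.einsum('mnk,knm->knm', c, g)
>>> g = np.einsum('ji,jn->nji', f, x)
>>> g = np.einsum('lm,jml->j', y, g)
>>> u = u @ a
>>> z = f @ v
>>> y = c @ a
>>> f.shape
(29, 29)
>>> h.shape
(3, 3)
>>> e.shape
(3, 29)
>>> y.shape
(31, 3, 31)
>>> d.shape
(31, 3, 31, 31)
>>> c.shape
(31, 3, 31)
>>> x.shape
(29, 3)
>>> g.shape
(3,)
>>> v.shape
(29, 29)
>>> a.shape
(31, 31)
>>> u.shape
(31, 3, 31)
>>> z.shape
(29, 29)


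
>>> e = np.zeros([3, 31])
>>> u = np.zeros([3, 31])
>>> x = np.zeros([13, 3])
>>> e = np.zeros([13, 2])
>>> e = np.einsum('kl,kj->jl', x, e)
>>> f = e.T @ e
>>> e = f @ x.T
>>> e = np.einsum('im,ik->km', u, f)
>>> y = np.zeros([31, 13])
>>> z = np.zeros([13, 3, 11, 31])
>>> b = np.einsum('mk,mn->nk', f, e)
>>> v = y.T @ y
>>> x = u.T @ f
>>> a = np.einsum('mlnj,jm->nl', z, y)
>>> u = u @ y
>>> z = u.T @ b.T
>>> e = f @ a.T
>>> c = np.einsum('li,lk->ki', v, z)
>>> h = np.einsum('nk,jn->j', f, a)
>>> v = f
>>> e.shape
(3, 11)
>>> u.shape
(3, 13)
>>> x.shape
(31, 3)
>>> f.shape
(3, 3)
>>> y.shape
(31, 13)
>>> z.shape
(13, 31)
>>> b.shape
(31, 3)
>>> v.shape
(3, 3)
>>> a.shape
(11, 3)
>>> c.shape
(31, 13)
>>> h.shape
(11,)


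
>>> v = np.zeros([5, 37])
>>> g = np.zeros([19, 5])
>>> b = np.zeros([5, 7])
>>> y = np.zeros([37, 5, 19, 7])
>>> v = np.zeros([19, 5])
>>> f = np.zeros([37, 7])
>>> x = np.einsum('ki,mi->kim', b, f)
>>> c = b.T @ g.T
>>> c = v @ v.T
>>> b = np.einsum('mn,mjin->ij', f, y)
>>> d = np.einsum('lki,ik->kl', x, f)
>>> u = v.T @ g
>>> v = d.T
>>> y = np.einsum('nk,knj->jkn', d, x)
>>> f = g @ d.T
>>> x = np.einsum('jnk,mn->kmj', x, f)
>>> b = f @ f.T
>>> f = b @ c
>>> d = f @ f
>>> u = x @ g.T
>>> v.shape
(5, 7)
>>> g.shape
(19, 5)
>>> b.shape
(19, 19)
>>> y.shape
(37, 5, 7)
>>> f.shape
(19, 19)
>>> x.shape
(37, 19, 5)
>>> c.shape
(19, 19)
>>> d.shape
(19, 19)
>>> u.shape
(37, 19, 19)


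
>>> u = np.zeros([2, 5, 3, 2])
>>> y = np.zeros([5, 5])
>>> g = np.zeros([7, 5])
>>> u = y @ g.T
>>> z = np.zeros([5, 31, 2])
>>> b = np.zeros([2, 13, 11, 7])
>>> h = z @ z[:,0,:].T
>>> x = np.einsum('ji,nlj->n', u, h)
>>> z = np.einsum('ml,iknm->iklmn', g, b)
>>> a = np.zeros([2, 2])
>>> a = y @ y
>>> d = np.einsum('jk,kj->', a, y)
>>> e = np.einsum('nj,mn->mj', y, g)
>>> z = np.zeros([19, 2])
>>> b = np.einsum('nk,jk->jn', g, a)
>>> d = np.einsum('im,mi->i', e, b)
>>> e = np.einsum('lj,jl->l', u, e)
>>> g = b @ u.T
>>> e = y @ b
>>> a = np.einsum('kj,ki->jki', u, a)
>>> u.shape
(5, 7)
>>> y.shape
(5, 5)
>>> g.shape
(5, 5)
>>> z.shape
(19, 2)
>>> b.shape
(5, 7)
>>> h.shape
(5, 31, 5)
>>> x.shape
(5,)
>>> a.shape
(7, 5, 5)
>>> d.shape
(7,)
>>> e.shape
(5, 7)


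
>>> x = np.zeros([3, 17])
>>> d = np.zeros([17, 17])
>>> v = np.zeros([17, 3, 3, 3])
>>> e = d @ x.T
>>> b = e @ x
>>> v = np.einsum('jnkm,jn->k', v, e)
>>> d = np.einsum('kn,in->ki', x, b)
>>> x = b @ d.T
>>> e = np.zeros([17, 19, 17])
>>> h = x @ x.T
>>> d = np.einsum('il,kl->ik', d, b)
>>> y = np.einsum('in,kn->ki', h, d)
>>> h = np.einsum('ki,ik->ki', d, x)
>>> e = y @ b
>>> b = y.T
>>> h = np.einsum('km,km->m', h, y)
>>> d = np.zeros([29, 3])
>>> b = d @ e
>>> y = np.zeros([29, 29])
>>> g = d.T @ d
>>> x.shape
(17, 3)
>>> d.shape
(29, 3)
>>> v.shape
(3,)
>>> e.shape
(3, 17)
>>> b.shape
(29, 17)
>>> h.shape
(17,)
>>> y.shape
(29, 29)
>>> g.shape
(3, 3)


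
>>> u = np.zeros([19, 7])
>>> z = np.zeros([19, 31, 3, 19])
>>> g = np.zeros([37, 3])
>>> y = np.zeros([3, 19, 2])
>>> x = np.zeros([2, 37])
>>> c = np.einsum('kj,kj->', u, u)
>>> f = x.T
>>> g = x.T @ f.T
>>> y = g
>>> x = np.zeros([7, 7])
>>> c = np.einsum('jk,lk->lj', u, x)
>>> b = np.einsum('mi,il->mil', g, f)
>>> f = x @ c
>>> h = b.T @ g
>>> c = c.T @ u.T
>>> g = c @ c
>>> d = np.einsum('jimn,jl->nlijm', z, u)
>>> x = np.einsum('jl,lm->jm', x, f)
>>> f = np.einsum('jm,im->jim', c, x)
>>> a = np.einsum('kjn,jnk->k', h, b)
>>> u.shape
(19, 7)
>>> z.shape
(19, 31, 3, 19)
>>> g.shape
(19, 19)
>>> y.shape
(37, 37)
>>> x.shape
(7, 19)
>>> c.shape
(19, 19)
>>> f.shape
(19, 7, 19)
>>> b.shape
(37, 37, 2)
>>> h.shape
(2, 37, 37)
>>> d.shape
(19, 7, 31, 19, 3)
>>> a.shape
(2,)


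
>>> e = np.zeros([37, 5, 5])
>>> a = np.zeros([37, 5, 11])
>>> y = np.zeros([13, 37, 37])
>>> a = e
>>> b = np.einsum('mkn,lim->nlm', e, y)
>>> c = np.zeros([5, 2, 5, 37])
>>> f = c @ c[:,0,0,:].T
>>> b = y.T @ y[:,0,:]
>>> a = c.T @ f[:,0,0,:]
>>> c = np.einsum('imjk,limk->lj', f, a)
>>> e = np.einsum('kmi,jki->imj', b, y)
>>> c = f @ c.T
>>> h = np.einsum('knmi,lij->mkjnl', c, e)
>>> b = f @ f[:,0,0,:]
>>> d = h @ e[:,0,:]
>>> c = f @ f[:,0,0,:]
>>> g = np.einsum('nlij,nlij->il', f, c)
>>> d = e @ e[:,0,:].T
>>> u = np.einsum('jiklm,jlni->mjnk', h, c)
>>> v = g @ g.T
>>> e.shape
(37, 37, 13)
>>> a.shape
(37, 5, 2, 5)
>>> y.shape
(13, 37, 37)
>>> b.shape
(5, 2, 5, 5)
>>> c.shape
(5, 2, 5, 5)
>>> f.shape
(5, 2, 5, 5)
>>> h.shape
(5, 5, 13, 2, 37)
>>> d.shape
(37, 37, 37)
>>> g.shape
(5, 2)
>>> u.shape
(37, 5, 5, 13)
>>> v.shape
(5, 5)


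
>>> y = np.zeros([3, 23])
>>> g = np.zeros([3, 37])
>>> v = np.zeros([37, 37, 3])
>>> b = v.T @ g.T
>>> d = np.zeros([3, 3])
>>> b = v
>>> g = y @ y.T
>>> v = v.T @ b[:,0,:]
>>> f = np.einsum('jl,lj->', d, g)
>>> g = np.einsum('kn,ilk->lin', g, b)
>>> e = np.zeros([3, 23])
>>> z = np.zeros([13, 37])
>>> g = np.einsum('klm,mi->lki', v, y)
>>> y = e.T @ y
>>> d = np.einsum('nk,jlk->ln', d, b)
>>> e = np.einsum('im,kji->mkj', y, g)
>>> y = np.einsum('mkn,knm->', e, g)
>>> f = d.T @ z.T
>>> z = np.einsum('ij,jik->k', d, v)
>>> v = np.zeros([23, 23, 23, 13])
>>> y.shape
()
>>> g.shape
(37, 3, 23)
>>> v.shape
(23, 23, 23, 13)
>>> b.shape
(37, 37, 3)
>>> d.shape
(37, 3)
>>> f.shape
(3, 13)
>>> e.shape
(23, 37, 3)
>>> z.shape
(3,)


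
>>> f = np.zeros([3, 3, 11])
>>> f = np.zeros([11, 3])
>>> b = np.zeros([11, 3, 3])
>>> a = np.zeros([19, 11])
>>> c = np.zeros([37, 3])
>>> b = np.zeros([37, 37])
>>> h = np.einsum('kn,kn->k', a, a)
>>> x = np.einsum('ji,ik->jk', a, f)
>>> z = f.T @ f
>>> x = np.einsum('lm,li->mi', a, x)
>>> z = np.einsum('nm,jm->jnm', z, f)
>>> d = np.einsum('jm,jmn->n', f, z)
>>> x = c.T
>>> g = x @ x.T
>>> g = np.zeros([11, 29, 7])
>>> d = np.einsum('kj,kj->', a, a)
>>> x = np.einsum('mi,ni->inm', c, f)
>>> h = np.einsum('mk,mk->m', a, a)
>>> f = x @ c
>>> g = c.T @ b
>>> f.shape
(3, 11, 3)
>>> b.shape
(37, 37)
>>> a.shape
(19, 11)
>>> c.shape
(37, 3)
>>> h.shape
(19,)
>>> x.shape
(3, 11, 37)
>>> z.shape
(11, 3, 3)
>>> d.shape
()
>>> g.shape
(3, 37)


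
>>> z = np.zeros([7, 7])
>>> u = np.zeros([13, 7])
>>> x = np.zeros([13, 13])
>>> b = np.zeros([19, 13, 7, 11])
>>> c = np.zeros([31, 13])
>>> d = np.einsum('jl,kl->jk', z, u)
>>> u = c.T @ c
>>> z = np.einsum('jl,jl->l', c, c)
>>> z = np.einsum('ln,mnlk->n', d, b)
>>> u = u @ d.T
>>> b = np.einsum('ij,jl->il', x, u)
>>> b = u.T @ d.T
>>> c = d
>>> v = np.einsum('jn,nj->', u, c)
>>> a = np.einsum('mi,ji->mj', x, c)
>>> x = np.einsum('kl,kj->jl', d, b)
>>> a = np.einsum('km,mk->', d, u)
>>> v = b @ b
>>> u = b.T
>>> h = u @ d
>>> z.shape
(13,)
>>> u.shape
(7, 7)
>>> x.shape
(7, 13)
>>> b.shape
(7, 7)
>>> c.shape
(7, 13)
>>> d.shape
(7, 13)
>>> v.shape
(7, 7)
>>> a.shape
()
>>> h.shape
(7, 13)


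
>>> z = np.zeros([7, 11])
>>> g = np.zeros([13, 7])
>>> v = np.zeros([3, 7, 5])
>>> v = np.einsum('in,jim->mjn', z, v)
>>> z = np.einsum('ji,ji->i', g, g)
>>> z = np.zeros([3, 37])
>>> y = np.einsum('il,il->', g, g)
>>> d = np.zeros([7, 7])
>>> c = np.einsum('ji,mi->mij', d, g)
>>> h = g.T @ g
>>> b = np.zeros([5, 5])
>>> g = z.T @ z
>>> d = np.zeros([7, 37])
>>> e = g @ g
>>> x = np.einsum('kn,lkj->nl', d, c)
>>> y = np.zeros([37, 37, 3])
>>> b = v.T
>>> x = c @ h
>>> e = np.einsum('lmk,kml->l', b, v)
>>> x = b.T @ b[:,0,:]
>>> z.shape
(3, 37)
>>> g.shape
(37, 37)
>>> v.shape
(5, 3, 11)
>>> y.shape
(37, 37, 3)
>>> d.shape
(7, 37)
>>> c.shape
(13, 7, 7)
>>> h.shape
(7, 7)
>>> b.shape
(11, 3, 5)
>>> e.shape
(11,)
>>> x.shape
(5, 3, 5)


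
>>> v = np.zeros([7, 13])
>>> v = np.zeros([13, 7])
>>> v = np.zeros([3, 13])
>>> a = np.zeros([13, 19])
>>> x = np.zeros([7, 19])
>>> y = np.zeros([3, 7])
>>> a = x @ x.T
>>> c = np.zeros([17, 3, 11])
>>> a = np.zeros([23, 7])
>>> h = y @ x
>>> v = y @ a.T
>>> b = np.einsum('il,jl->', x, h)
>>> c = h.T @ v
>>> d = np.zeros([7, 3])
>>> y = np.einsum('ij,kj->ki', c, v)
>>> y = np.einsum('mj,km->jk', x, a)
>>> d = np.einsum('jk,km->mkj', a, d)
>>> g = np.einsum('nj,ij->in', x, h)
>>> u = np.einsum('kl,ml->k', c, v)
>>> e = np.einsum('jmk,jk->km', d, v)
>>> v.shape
(3, 23)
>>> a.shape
(23, 7)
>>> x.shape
(7, 19)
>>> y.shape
(19, 23)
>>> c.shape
(19, 23)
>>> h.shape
(3, 19)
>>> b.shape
()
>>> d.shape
(3, 7, 23)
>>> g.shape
(3, 7)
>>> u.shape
(19,)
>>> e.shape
(23, 7)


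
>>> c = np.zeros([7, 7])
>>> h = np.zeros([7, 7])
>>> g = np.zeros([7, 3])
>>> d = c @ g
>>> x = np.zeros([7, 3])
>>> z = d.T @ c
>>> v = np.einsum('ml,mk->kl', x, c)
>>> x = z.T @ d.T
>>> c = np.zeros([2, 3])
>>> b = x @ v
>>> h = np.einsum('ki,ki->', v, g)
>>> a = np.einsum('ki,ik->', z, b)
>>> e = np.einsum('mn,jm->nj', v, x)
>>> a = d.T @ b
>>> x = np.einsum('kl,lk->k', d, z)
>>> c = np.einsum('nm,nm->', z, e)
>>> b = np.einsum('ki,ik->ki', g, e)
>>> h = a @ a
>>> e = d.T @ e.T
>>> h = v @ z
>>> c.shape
()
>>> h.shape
(7, 7)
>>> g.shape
(7, 3)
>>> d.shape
(7, 3)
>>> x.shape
(7,)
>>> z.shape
(3, 7)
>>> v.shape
(7, 3)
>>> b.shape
(7, 3)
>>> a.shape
(3, 3)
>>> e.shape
(3, 3)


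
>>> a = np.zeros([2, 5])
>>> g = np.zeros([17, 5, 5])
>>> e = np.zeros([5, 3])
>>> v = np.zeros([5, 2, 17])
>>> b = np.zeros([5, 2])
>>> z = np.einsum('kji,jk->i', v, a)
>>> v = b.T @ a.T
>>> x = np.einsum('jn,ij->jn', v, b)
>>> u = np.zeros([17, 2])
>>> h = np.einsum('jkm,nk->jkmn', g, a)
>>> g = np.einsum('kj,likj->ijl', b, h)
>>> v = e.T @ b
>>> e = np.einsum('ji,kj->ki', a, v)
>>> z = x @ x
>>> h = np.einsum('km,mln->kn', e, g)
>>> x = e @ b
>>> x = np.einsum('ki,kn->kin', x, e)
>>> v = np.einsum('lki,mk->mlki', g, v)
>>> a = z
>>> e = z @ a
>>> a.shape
(2, 2)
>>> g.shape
(5, 2, 17)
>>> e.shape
(2, 2)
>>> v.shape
(3, 5, 2, 17)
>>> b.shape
(5, 2)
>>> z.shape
(2, 2)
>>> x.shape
(3, 2, 5)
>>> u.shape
(17, 2)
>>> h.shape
(3, 17)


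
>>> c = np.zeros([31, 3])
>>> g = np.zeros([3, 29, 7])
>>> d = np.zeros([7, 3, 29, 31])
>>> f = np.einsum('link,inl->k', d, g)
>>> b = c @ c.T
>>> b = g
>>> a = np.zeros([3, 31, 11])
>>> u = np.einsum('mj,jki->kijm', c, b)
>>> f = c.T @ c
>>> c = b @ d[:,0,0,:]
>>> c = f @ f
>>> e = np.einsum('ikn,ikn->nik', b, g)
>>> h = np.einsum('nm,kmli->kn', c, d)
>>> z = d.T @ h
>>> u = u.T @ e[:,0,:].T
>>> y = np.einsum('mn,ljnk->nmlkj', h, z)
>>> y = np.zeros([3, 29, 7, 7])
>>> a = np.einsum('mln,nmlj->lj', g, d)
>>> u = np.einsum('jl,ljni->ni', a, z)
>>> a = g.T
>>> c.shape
(3, 3)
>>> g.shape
(3, 29, 7)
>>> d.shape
(7, 3, 29, 31)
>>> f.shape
(3, 3)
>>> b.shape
(3, 29, 7)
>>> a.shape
(7, 29, 3)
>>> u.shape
(3, 3)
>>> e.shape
(7, 3, 29)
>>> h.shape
(7, 3)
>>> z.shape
(31, 29, 3, 3)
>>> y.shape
(3, 29, 7, 7)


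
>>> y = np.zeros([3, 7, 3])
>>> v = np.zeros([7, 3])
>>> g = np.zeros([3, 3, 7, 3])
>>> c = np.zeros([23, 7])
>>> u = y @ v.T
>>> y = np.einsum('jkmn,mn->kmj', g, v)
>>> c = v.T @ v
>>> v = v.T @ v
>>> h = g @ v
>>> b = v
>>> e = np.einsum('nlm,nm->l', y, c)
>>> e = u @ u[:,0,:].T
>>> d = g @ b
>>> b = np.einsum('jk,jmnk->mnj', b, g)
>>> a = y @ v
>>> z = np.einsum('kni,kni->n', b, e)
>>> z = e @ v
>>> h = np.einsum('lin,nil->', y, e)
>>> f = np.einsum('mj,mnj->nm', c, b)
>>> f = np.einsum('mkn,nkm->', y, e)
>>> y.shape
(3, 7, 3)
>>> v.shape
(3, 3)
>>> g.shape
(3, 3, 7, 3)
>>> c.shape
(3, 3)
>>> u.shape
(3, 7, 7)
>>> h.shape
()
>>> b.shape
(3, 7, 3)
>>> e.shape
(3, 7, 3)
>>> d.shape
(3, 3, 7, 3)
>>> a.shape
(3, 7, 3)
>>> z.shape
(3, 7, 3)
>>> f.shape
()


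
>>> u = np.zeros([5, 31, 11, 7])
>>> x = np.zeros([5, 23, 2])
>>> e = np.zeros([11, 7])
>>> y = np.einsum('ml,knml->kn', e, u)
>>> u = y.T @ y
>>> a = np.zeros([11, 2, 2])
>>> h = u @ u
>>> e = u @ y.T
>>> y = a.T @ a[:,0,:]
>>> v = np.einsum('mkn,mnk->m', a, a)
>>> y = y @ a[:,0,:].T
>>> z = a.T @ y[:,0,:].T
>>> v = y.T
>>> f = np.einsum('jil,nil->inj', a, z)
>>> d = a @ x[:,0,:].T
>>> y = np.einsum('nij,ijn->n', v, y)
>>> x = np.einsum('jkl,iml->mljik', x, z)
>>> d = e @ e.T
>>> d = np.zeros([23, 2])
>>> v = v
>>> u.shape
(31, 31)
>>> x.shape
(2, 2, 5, 2, 23)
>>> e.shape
(31, 5)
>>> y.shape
(11,)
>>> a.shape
(11, 2, 2)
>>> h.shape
(31, 31)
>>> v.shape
(11, 2, 2)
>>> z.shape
(2, 2, 2)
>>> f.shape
(2, 2, 11)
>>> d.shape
(23, 2)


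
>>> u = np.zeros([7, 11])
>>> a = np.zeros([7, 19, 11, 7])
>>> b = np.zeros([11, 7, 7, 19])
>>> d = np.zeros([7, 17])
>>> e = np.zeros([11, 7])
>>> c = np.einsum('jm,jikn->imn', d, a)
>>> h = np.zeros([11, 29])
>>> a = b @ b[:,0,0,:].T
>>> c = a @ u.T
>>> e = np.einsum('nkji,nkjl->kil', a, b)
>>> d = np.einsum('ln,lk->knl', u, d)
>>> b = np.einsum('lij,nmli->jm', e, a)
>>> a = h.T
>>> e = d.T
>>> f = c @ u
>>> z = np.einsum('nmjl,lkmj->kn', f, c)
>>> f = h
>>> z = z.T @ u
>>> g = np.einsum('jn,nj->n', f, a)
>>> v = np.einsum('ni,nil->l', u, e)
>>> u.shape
(7, 11)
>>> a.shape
(29, 11)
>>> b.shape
(19, 7)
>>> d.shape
(17, 11, 7)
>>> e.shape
(7, 11, 17)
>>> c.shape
(11, 7, 7, 7)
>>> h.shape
(11, 29)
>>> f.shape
(11, 29)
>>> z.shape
(11, 11)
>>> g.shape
(29,)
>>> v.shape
(17,)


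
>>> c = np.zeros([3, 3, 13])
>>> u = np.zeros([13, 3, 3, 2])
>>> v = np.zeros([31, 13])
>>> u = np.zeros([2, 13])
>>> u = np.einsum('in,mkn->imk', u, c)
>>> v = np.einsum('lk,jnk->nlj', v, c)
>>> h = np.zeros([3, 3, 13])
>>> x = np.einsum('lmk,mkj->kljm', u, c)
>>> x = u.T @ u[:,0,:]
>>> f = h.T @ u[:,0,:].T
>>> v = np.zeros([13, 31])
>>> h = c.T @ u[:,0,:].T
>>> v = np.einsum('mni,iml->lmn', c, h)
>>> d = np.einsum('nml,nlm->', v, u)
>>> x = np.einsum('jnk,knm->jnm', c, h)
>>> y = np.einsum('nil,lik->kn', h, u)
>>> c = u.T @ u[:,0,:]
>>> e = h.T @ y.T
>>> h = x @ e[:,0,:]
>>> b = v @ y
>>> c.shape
(3, 3, 3)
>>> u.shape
(2, 3, 3)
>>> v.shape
(2, 3, 3)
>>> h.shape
(3, 3, 3)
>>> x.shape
(3, 3, 2)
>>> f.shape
(13, 3, 2)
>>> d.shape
()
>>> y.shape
(3, 13)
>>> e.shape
(2, 3, 3)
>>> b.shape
(2, 3, 13)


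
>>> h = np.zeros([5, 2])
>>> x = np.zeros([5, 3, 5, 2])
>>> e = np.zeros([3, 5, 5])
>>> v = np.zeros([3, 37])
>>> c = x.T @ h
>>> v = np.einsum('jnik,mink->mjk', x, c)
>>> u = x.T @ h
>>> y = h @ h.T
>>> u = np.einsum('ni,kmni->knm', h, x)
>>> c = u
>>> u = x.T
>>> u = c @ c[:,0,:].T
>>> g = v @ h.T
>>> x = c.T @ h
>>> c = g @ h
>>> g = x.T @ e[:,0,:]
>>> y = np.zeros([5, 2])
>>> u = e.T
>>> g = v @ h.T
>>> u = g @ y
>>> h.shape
(5, 2)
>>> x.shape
(3, 5, 2)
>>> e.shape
(3, 5, 5)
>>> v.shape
(2, 5, 2)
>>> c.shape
(2, 5, 2)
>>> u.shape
(2, 5, 2)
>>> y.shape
(5, 2)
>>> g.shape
(2, 5, 5)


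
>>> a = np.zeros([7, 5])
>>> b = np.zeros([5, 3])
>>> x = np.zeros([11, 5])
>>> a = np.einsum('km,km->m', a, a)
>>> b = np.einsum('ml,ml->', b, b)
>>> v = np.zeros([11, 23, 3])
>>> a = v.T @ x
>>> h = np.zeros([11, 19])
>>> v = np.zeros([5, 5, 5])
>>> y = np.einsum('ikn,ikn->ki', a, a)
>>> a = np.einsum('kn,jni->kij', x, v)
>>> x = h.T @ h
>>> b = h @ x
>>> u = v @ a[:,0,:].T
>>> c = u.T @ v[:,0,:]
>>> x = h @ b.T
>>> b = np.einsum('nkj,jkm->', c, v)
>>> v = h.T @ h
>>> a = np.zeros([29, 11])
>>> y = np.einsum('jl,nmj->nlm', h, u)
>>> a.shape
(29, 11)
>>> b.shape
()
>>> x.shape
(11, 11)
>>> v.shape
(19, 19)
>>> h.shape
(11, 19)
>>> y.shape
(5, 19, 5)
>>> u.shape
(5, 5, 11)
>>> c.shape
(11, 5, 5)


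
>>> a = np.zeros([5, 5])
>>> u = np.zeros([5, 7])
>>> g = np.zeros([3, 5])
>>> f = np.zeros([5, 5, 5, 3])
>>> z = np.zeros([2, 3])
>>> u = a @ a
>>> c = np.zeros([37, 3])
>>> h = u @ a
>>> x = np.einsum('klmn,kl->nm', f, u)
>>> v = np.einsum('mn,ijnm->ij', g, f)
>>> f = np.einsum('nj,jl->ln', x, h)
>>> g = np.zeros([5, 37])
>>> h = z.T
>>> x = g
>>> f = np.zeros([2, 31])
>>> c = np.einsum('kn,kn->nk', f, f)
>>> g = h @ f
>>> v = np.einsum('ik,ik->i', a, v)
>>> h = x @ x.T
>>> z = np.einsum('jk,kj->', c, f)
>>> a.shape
(5, 5)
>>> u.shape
(5, 5)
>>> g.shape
(3, 31)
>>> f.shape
(2, 31)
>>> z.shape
()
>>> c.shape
(31, 2)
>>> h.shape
(5, 5)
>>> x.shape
(5, 37)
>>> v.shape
(5,)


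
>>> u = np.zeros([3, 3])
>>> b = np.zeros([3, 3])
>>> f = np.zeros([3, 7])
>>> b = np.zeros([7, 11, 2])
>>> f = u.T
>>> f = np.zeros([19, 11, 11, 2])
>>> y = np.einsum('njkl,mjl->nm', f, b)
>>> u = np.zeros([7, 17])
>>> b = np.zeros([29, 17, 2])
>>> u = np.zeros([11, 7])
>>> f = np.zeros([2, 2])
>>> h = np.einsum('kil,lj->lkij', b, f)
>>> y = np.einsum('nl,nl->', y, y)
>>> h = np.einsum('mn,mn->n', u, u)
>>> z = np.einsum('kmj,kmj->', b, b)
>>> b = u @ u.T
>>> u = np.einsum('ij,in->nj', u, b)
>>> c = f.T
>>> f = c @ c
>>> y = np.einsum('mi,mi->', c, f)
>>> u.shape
(11, 7)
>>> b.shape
(11, 11)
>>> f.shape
(2, 2)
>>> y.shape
()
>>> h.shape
(7,)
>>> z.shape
()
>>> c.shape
(2, 2)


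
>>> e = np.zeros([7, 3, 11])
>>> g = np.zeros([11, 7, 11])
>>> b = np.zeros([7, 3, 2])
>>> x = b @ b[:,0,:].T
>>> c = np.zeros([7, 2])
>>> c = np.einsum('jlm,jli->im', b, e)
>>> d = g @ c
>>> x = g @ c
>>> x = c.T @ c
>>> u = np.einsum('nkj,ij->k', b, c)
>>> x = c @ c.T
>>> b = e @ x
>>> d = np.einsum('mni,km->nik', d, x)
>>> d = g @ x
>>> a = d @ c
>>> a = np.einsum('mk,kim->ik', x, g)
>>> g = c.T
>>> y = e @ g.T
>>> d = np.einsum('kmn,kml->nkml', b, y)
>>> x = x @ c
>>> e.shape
(7, 3, 11)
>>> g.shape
(2, 11)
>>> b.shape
(7, 3, 11)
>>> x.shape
(11, 2)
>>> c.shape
(11, 2)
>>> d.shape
(11, 7, 3, 2)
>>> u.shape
(3,)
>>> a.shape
(7, 11)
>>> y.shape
(7, 3, 2)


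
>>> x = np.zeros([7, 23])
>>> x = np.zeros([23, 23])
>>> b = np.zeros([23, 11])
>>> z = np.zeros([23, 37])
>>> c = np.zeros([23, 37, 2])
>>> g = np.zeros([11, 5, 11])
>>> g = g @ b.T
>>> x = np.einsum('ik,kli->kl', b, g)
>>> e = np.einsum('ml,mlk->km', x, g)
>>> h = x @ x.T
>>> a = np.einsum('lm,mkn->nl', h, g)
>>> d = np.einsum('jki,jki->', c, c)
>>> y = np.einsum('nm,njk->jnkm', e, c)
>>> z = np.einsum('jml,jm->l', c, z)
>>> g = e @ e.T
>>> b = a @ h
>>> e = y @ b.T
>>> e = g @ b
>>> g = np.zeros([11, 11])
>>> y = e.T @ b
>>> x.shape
(11, 5)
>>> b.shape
(23, 11)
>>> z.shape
(2,)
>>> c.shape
(23, 37, 2)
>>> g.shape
(11, 11)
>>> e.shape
(23, 11)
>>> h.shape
(11, 11)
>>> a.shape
(23, 11)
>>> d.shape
()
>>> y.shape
(11, 11)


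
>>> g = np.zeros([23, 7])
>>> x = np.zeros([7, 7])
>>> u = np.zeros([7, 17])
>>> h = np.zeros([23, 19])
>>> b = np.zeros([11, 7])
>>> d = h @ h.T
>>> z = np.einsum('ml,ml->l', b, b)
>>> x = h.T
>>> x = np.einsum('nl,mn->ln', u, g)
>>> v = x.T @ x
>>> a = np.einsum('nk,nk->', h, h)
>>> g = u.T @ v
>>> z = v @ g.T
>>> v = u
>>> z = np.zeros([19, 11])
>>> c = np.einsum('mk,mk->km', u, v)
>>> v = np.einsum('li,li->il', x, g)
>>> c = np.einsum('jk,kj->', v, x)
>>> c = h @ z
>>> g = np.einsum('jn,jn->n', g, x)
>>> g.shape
(7,)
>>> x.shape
(17, 7)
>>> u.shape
(7, 17)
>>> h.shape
(23, 19)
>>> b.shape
(11, 7)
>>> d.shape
(23, 23)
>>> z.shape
(19, 11)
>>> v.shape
(7, 17)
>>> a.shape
()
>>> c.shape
(23, 11)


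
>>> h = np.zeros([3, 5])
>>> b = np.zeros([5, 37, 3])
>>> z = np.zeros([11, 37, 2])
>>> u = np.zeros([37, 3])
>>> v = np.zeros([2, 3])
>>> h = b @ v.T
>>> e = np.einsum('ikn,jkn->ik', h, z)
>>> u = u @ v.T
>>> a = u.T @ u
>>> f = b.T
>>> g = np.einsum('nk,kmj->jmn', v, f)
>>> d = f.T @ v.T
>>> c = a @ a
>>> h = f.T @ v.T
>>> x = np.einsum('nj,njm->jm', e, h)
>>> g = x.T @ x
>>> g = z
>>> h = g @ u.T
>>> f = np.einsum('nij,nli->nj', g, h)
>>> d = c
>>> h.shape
(11, 37, 37)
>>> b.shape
(5, 37, 3)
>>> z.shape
(11, 37, 2)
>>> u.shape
(37, 2)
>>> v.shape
(2, 3)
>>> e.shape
(5, 37)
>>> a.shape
(2, 2)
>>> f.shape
(11, 2)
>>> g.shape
(11, 37, 2)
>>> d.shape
(2, 2)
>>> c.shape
(2, 2)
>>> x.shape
(37, 2)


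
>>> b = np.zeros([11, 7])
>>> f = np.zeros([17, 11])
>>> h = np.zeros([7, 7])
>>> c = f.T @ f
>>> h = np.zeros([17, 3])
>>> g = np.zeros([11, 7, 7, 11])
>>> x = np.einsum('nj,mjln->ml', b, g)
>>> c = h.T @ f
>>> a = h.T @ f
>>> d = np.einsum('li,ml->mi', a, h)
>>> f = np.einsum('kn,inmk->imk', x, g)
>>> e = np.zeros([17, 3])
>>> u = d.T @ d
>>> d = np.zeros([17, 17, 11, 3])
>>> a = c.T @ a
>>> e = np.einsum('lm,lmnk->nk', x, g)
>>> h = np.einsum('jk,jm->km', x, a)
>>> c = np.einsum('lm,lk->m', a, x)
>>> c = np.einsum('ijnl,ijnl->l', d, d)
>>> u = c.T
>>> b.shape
(11, 7)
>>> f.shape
(11, 7, 11)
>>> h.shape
(7, 11)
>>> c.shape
(3,)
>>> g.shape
(11, 7, 7, 11)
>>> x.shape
(11, 7)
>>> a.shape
(11, 11)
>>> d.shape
(17, 17, 11, 3)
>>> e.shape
(7, 11)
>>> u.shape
(3,)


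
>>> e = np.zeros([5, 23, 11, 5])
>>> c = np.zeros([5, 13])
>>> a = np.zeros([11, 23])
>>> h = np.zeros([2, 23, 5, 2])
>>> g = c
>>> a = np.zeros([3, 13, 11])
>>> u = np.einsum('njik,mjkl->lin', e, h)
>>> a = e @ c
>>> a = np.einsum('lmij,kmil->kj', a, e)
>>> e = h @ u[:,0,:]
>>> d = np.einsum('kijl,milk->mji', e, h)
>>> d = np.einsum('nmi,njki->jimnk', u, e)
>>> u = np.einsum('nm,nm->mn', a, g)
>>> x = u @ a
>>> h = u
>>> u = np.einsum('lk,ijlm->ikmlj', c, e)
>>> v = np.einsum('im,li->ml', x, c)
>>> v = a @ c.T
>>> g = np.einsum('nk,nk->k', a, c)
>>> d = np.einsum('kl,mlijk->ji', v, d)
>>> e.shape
(2, 23, 5, 5)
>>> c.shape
(5, 13)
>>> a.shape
(5, 13)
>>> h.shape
(13, 5)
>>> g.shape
(13,)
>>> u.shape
(2, 13, 5, 5, 23)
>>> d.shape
(2, 11)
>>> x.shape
(13, 13)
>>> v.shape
(5, 5)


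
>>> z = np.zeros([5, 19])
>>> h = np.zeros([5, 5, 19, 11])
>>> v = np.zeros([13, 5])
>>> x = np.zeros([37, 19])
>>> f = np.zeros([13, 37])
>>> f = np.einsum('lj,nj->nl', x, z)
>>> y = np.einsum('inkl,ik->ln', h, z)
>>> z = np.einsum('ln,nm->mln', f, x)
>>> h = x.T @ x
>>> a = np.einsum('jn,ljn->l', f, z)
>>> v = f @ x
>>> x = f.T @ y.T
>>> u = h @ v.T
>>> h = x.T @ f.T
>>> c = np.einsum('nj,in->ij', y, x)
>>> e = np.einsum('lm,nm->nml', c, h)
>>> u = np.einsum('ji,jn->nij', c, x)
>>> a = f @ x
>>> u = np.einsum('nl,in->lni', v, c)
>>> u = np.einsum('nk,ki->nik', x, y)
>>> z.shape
(19, 5, 37)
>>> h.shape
(11, 5)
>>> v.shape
(5, 19)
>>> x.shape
(37, 11)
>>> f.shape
(5, 37)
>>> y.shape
(11, 5)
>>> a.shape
(5, 11)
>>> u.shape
(37, 5, 11)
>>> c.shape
(37, 5)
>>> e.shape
(11, 5, 37)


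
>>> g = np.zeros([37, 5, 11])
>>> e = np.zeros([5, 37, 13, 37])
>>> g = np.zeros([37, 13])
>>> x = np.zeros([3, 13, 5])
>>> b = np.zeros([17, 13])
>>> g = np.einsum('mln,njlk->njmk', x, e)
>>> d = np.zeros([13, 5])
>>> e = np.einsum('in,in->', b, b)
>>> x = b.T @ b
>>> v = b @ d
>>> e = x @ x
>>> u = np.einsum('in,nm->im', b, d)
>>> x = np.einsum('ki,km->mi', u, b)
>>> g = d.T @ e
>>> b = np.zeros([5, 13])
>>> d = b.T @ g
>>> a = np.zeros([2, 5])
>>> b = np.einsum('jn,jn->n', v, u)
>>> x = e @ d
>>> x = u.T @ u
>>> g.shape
(5, 13)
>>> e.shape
(13, 13)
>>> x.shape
(5, 5)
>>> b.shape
(5,)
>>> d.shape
(13, 13)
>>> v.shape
(17, 5)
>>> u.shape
(17, 5)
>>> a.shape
(2, 5)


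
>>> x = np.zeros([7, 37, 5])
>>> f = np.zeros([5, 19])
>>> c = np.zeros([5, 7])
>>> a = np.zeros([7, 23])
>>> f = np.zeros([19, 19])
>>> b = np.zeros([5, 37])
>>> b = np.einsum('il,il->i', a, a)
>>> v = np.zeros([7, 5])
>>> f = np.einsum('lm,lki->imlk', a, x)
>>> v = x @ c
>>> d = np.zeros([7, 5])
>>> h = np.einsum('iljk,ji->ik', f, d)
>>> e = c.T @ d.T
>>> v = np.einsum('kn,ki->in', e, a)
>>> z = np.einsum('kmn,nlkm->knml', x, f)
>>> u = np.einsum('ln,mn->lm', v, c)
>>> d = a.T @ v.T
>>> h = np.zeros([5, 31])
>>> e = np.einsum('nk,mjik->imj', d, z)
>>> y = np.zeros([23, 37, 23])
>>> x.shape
(7, 37, 5)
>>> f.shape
(5, 23, 7, 37)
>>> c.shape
(5, 7)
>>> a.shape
(7, 23)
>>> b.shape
(7,)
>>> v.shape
(23, 7)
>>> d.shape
(23, 23)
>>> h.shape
(5, 31)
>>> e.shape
(37, 7, 5)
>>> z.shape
(7, 5, 37, 23)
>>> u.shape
(23, 5)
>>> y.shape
(23, 37, 23)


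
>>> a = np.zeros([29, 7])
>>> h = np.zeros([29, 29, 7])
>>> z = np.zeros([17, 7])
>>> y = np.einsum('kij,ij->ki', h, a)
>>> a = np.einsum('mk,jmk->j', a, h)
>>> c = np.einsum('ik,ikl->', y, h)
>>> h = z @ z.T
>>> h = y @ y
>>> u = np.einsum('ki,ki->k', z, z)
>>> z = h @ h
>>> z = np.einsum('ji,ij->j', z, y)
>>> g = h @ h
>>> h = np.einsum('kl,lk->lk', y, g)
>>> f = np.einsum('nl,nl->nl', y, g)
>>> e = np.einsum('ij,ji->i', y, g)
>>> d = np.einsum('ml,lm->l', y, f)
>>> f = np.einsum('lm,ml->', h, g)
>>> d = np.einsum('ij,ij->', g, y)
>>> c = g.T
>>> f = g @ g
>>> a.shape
(29,)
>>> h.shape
(29, 29)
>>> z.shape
(29,)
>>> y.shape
(29, 29)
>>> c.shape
(29, 29)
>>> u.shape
(17,)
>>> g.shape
(29, 29)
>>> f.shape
(29, 29)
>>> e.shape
(29,)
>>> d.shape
()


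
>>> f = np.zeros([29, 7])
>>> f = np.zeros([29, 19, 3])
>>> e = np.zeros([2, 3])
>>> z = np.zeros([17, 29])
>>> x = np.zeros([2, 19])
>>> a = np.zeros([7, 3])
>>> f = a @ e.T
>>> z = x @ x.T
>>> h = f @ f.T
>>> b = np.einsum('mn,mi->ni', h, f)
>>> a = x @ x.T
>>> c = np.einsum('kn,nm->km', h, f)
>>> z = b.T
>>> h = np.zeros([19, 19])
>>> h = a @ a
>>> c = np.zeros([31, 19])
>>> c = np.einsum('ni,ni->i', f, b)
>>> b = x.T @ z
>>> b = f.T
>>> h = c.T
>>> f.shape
(7, 2)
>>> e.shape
(2, 3)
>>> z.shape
(2, 7)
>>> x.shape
(2, 19)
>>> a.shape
(2, 2)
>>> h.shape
(2,)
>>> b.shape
(2, 7)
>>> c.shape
(2,)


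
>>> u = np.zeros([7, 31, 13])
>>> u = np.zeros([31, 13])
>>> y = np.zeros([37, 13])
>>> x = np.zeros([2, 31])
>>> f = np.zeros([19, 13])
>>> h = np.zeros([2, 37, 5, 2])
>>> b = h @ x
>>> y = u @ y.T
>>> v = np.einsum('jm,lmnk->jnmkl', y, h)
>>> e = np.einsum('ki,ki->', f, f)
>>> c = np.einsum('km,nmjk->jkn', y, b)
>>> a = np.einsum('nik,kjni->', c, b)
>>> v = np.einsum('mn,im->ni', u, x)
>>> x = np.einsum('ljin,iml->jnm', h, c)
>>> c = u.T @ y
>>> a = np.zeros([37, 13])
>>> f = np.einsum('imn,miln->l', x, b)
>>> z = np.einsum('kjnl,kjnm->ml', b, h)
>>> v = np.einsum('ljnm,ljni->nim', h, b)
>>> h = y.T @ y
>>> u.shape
(31, 13)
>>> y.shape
(31, 37)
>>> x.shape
(37, 2, 31)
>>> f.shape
(5,)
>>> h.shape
(37, 37)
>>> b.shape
(2, 37, 5, 31)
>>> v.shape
(5, 31, 2)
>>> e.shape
()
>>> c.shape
(13, 37)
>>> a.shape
(37, 13)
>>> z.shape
(2, 31)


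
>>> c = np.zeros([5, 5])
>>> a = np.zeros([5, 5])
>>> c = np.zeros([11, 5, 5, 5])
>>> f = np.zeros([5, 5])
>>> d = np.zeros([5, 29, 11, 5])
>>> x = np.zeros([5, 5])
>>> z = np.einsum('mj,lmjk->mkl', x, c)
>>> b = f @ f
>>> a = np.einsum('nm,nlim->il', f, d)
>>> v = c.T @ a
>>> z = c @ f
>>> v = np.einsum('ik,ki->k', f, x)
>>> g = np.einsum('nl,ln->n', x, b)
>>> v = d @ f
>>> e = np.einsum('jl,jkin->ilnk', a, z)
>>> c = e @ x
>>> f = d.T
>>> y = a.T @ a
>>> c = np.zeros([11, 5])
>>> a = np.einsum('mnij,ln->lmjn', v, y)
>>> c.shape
(11, 5)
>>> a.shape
(29, 5, 5, 29)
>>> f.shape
(5, 11, 29, 5)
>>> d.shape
(5, 29, 11, 5)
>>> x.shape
(5, 5)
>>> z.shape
(11, 5, 5, 5)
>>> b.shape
(5, 5)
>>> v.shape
(5, 29, 11, 5)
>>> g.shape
(5,)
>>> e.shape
(5, 29, 5, 5)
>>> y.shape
(29, 29)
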